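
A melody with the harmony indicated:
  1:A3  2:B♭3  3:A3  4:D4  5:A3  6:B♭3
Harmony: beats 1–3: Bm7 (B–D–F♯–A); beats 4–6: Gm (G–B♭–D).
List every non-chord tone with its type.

The harmony at that moment is B minor seventh chord (B, D, F♯, A); B♭3 is not a chord tone.
It is approached by step up from A3 and left by step down to A3.
Step away and step back to the same note — a neighbor tone (upper neighbor).
The harmony at that moment is G minor triad (G, B♭, D); A3 is not a chord tone.
It is approached by leap down from D4 and left by step up to B♭3.
Leap in, step out — an appoggiatura.

B♭3 (beat 2) — neighbor tone; A3 (beat 5) — appoggiatura.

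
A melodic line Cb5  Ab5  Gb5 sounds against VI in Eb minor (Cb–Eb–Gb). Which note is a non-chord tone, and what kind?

Ab5 is an appoggiatura.

The harmony at that moment is Cb major triad (Cb, Eb, Gb); Ab5 is not a chord tone.
It is approached by leap up from Cb5 and left by step down to Gb5.
Leap in, step out — an appoggiatura.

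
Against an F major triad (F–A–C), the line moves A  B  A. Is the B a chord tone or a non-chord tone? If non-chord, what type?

Non-chord tone — a neighbor tone.

The harmony at that moment is F major triad (F, A, C); B is not a chord tone.
It is approached by step up from A and left by step down to A.
Step away and step back to the same note — a neighbor tone (upper neighbor).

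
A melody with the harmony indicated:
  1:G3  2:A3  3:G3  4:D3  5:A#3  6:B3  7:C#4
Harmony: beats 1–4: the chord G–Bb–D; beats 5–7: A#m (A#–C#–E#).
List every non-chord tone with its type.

The harmony at that moment is G minor triad (G, Bb, D); A3 is not a chord tone.
It is approached by step up from G3 and left by step down to G3.
Step away and step back to the same note — a neighbor tone (upper neighbor).
The harmony at that moment is A# minor triad (A#, C#, E#); B3 is not a chord tone.
It is approached by step up from A#3 and left by step up to C#4.
Step in, step out in the same direction — a passing tone.

A3 (beat 2) — neighbor tone; B3 (beat 6) — passing tone.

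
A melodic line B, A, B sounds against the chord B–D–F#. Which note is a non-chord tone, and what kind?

A is a neighbor tone.

The harmony at that moment is B minor triad (B, D, F#); A is not a chord tone.
It is approached by step down from B and left by step up to B.
Step away and step back to the same note — a neighbor tone (lower neighbor).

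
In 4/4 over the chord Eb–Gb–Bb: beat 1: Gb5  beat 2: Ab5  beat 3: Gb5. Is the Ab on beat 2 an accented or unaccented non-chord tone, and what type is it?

The harmony at that moment is Eb minor triad (Eb, Gb, Bb); Ab5 is not a chord tone.
It is approached by step up from Gb5 and left by step down to Gb5.
Step away and step back to the same note — a neighbor tone (upper neighbor).
It falls on a weak beat, so it is unaccented.

Unaccented neighbor tone.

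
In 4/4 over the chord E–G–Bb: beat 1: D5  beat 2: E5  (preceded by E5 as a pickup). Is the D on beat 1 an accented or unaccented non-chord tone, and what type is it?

The harmony at that moment is E diminished triad (E, G, Bb); D5 is not a chord tone.
It is approached by step down from E5 and left by step up to E5.
Step away and step back to the same note — a neighbor tone (lower neighbor).
It falls on the downbeat, so it is accented.

Accented neighbor tone.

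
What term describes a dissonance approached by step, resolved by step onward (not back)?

Passing tone.

Approach: by step. Departure: by step, continuing in the same direction.
Stepwise on both sides with no change of direction means the note fills in the space between two different chord tones — a passing tone. (Had it turned back to its starting note it would be a neighbor tone instead.)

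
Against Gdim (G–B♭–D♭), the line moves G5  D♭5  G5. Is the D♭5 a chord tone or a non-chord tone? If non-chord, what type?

Chord tone (the fifth of G diminished triad).

G diminished triad contains G, B♭, D♭; D♭ is the fifth, so it is a chord tone.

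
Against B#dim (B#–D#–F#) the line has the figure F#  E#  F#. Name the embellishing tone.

The harmony at that moment is B# diminished triad (B#, D#, F#); E# is not a chord tone.
It is approached by step down from F# and left by step up to F#.
Step away and step back to the same note — a neighbor tone (lower neighbor).

E# is a neighbor tone.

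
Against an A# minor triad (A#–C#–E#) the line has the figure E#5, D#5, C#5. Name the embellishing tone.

The harmony at that moment is A# minor triad (A#, C#, E#); D#5 is not a chord tone.
It is approached by step down from E#5 and left by step down to C#5.
Step in, step out in the same direction — a passing tone.

D#5 is a passing tone.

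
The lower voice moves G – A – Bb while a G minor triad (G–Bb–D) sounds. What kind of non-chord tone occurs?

The harmony at that moment is G minor triad (G, Bb, D); A is not a chord tone.
It is approached by step up from G and left by step up to Bb.
Step in, step out in the same direction — a passing tone.

A is a passing tone.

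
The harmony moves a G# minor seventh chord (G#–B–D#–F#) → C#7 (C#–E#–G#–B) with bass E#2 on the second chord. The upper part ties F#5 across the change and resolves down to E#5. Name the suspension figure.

At the second chord the bass is E#2. The suspended F#5 lies a ninth above the bass; after resolving down by step to E#5, the interval above the bass becomes an octave.
Suspension figures are named by those two intervals: 9–8.

9–8 suspension.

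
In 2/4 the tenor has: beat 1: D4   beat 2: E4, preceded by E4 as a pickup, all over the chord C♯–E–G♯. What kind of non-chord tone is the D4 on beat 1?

Lower neighbor tone.

The harmony at that moment is C♯ minor triad (C♯, E, G♯); D4 is not a chord tone.
It is approached by step down from E4 and left by step up to E4.
Step away and step back to the same note — a neighbor tone (lower neighbor).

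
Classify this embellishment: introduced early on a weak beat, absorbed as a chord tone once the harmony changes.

Anticipation.

Approach: ahead of the chord change (typically by step), so it is dissonant against the current harmony. Departure: none — the same pitch is restated or held and is a chord tone of the new harmony.
Dissonant first, consonant once the harmony catches up: the note simply arrives early — an anticipation. (The reverse timing, consonant first and dissonant after the change, would be a suspension or retardation.)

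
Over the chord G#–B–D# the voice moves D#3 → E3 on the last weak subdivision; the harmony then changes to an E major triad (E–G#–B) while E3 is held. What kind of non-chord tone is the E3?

E3 is an anticipation.

The harmony at that moment is G# minor triad (G#, B, D#); E3 is not a chord tone.
It is approached by step up from D#3 and then sustained as the same pitch into the next harmony.
Arriving early and becoming a chord tone when the harmony changes — an anticipation.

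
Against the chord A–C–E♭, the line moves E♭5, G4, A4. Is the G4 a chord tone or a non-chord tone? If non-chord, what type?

The harmony at that moment is A diminished triad (A, C, E♭); G4 is not a chord tone.
It is approached by leap down from E♭5 and left by step up to A4.
Leap in, step out — an appoggiatura.

Non-chord tone — an appoggiatura.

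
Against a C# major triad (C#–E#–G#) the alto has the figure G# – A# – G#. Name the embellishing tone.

A# is a neighbor tone.

The harmony at that moment is C# major triad (C#, E#, G#); A# is not a chord tone.
It is approached by step up from G# and left by step down to G#.
Step away and step back to the same note — a neighbor tone (upper neighbor).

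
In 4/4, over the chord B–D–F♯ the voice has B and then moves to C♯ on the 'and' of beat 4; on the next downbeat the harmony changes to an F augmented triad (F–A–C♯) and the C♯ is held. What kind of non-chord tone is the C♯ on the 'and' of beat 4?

The harmony at that moment is B minor triad (B, D, F♯); C♯ is not a chord tone.
It is approached by step up from B and then sustained as the same pitch into the next harmony.
Arriving early and becoming a chord tone when the harmony changes — an anticipation.

Anticipation.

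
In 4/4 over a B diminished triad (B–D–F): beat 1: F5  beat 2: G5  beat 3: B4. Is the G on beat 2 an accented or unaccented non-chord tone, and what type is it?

Unaccented escape tone.

The harmony at that moment is B diminished triad (B, D, F); G5 is not a chord tone.
It is approached by step up from F5 and left by leap down to B4.
Step in, leap out — an escape tone.
It falls on a weak beat, so it is unaccented.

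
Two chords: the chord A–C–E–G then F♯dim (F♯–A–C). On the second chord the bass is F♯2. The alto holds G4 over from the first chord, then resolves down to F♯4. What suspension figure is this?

9–8 suspension.

At the second chord the bass is F♯2. The suspended G4 lies a ninth above the bass; after resolving down by step to F♯4, the interval above the bass becomes an octave.
Suspension figures are named by those two intervals: 9–8.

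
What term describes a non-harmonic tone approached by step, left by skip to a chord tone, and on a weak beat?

Approach: by step. Departure: by leap. Metric position: weak.
Step in, leap out, from a weak position — an escape tone (échappée). (It is the mirror image of the appoggiatura, which leaps in and steps out on a strong beat.)

Escape tone.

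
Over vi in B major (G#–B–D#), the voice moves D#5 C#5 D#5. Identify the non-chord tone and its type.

The harmony at that moment is G# minor triad (G#, B, D#); C#5 is not a chord tone.
It is approached by step down from D#5 and left by step up to D#5.
Step away and step back to the same note — a neighbor tone (lower neighbor).

C#5 is a neighbor tone.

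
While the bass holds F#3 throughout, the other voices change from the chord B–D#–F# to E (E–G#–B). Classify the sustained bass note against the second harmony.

Pedal tone (pedal point).

The harmony at that moment is E major triad (E, G#, B); F#3 is not a chord tone.
It is held over (the same pitch as the preceding F#3) and then sustained as the same pitch into the next harmony.
Sustained through a change of harmony — a pedal tone.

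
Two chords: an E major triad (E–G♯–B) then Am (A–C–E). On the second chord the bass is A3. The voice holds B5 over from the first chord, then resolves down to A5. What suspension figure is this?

At the second chord the bass is A3. The suspended B5 lies a ninth above the bass; after resolving down by step to A5, the interval above the bass becomes an octave.
Suspension figures are named by those two intervals: 9–8.

9–8 suspension.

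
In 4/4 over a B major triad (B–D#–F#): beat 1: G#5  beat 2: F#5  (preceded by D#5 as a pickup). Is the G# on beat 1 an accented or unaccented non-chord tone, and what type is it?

The harmony at that moment is B major triad (B, D#, F#); G#5 is not a chord tone.
It is approached by leap up from D#5 and left by step down to F#5.
Leap in, step out — an appoggiatura.
It falls on the downbeat, so it is accented.

Accented appoggiatura.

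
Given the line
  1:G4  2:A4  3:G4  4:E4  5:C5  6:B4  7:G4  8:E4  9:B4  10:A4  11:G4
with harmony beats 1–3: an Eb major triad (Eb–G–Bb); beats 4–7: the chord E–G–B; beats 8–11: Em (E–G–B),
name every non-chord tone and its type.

The harmony at that moment is Eb major triad (Eb, G, Bb); A4 is not a chord tone.
It is approached by step up from G4 and left by step down to G4.
Step away and step back to the same note — a neighbor tone (upper neighbor).
The harmony at that moment is E minor triad (E, G, B); C5 is not a chord tone.
It is approached by leap up from E4 and left by step down to B4.
Leap in, step out — an appoggiatura.
The harmony at that moment is E minor triad (E, G, B); A4 is not a chord tone.
It is approached by step down from B4 and left by step down to G4.
Step in, step out in the same direction — a passing tone.

A4 (beat 2) — neighbor tone; C5 (beat 5) — appoggiatura; A4 (beat 10) — passing tone.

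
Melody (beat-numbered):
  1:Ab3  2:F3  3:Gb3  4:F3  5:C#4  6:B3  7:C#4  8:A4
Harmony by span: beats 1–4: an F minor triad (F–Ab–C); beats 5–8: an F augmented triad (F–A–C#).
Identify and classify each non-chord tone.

Gb3 (beat 3) — neighbor tone; B3 (beat 6) — neighbor tone.

The harmony at that moment is F minor triad (F, Ab, C); Gb3 is not a chord tone.
It is approached by step up from F3 and left by step down to F3.
Step away and step back to the same note — a neighbor tone (upper neighbor).
The harmony at that moment is F augmented triad (F, A, C#); B3 is not a chord tone.
It is approached by step down from C#4 and left by step up to C#4.
Step away and step back to the same note — a neighbor tone (lower neighbor).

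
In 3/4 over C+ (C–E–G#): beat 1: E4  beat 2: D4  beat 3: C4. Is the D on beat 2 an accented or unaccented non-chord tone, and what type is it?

Unaccented passing tone.

The harmony at that moment is C augmented triad (C, E, G#); D4 is not a chord tone.
It is approached by step down from E4 and left by step down to C4.
Step in, step out in the same direction — a passing tone.
It falls on a weak beat, so it is unaccented.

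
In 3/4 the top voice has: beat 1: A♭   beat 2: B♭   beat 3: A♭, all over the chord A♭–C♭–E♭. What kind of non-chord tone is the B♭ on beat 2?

The harmony at that moment is A♭ minor triad (A♭, C♭, E♭); B♭ is not a chord tone.
It is approached by step up from A♭ and left by step down to A♭.
Step away and step back to the same note — a neighbor tone (upper neighbor).

Upper neighbor tone.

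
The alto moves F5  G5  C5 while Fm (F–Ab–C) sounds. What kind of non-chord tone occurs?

G5 is an escape tone.

The harmony at that moment is F minor triad (F, Ab, C); G5 is not a chord tone.
It is approached by step up from F5 and left by leap down to C5.
Step in, leap out — an escape tone.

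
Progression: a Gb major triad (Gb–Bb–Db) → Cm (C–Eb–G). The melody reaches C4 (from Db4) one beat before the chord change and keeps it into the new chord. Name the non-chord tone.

The harmony at that moment is Gb major triad (Gb, Bb, Db); C4 is not a chord tone.
It is approached by step down from Db4 and then sustained as the same pitch into the next harmony.
Arriving early and becoming a chord tone when the harmony changes — an anticipation.

C4 is an anticipation.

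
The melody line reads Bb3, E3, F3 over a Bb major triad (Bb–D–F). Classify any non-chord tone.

E3 is an appoggiatura.

The harmony at that moment is Bb major triad (Bb, D, F); E3 is not a chord tone.
It is approached by leap down from Bb3 and left by step up to F3.
Leap in, step out — an appoggiatura.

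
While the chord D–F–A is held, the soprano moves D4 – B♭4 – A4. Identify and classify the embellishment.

B♭4 is an appoggiatura.

The harmony at that moment is D minor triad (D, F, A); B♭4 is not a chord tone.
It is approached by leap up from D4 and left by step down to A4.
Leap in, step out — an appoggiatura.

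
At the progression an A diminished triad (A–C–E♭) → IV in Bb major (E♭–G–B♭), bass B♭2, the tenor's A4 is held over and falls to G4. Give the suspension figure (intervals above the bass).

7–6 suspension.

At the second chord the bass is B♭2. The suspended A4 lies a seventh above the bass; after resolving down by step to G4, the interval above the bass becomes a sixth.
Suspension figures are named by those two intervals: 7–6.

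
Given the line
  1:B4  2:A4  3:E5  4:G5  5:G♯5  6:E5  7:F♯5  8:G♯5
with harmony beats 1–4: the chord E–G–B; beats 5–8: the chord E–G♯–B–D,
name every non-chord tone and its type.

A4 (beat 2) — escape tone; F♯5 (beat 7) — passing tone.

The harmony at that moment is E minor triad (E, G, B); A4 is not a chord tone.
It is approached by step down from B4 and left by leap up to E5.
Step in, leap out — an escape tone.
The harmony at that moment is E dominant seventh chord (E, G♯, B, D); F♯5 is not a chord tone.
It is approached by step up from E5 and left by step up to G♯5.
Step in, step out in the same direction — a passing tone.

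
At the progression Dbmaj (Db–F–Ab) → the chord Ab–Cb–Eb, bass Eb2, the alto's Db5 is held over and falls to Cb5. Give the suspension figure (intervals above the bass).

7–6 suspension.

At the second chord the bass is Eb2. The suspended Db5 lies a seventh above the bass; after resolving down by step to Cb5, the interval above the bass becomes a sixth.
Suspension figures are named by those two intervals: 7–6.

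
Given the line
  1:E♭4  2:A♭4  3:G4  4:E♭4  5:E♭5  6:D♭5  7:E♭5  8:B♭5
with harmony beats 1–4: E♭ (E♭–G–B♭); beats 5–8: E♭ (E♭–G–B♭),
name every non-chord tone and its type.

A♭4 (beat 2) — appoggiatura; D♭5 (beat 6) — neighbor tone.

The harmony at that moment is E♭ major triad (E♭, G, B♭); A♭4 is not a chord tone.
It is approached by leap up from E♭4 and left by step down to G4.
Leap in, step out — an appoggiatura.
The harmony at that moment is E♭ major triad (E♭, G, B♭); D♭5 is not a chord tone.
It is approached by step down from E♭5 and left by step up to E♭5.
Step away and step back to the same note — a neighbor tone (lower neighbor).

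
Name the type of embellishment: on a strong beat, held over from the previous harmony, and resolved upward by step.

Approach: by preparation — the pitch is first a chord tone, then held (tied or repeated) while the harmony changes under it. Departure: up by step. Metric position: strong.
A prepared dissonance that resolves upward by step — a retardation. (The same figure resolving downward would be a suspension.)

Retardation.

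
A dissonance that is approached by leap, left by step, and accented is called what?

Approach: by leap. Departure: by step. Metric position: strong.
Leap in, step out, in a metrically strong position — an appoggiatura. (It is the mirror image of the escape tone, which steps in and leaps out from a weak position.)

Appoggiatura.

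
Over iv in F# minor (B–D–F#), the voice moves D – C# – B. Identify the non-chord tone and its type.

C# is a passing tone.

The harmony at that moment is B minor triad (B, D, F#); C# is not a chord tone.
It is approached by step down from D and left by step down to B.
Step in, step out in the same direction — a passing tone.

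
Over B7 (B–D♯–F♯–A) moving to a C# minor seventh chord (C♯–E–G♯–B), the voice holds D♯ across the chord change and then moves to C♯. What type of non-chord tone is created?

D♯ is a suspension.

The harmony at that moment is C♯ minor seventh chord (C♯, E, G♯, B); D♯ is not a chord tone.
It is held over (the same pitch as the preceding D♯) and left by step down to C♯.
Held over from the previous chord and resolving down by step — a suspension.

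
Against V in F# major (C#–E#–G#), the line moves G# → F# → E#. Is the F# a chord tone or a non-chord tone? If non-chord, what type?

Non-chord tone — a passing tone.

The harmony at that moment is C# major triad (C#, E#, G#); F# is not a chord tone.
It is approached by step down from G# and left by step down to E#.
Step in, step out in the same direction — a passing tone.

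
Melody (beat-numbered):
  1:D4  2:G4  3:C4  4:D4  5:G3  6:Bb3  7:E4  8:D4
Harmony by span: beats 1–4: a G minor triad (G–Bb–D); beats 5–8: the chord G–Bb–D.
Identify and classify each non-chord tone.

The harmony at that moment is G minor triad (G, Bb, D); C4 is not a chord tone.
It is approached by leap down from G4 and left by step up to D4.
Leap in, step out — an appoggiatura.
The harmony at that moment is G minor triad (G, Bb, D); E4 is not a chord tone.
It is approached by leap up from Bb3 and left by step down to D4.
Leap in, step out — an appoggiatura.

C4 (beat 3) — appoggiatura; E4 (beat 7) — appoggiatura.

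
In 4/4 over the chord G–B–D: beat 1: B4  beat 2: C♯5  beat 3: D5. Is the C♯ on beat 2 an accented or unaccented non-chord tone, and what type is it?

Unaccented passing tone.

The harmony at that moment is G major triad (G, B, D); C♯5 is not a chord tone.
It is approached by step up from B4 and left by step up to D5.
Step in, step out in the same direction — a passing tone.
It falls on a weak beat, so it is unaccented.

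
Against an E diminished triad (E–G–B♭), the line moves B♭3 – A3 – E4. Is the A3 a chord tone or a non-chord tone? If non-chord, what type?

The harmony at that moment is E diminished triad (E, G, B♭); A3 is not a chord tone.
It is approached by step down from B♭3 and left by leap up to E4.
Step in, leap out — an escape tone.

Non-chord tone — an escape tone.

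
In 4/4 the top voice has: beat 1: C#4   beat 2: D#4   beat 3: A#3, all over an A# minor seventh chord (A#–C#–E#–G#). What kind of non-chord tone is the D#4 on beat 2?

The harmony at that moment is A# minor seventh chord (A#, C#, E#, G#); D#4 is not a chord tone.
It is approached by step up from C#4 and left by leap down to A#3.
Step in, leap out, on a weak beat — an escape tone.

Escape tone.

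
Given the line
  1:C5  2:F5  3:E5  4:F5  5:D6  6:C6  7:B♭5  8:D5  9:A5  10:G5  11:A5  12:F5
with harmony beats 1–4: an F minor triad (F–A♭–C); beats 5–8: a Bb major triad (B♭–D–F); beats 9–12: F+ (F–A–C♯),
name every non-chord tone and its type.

The harmony at that moment is F minor triad (F, A♭, C); E5 is not a chord tone.
It is approached by step down from F5 and left by step up to F5.
Step away and step back to the same note — a neighbor tone (lower neighbor).
The harmony at that moment is B♭ major triad (B♭, D, F); C6 is not a chord tone.
It is approached by step down from D6 and left by step down to B♭5.
Step in, step out in the same direction — a passing tone.
The harmony at that moment is F augmented triad (F, A, C♯); G5 is not a chord tone.
It is approached by step down from A5 and left by step up to A5.
Step away and step back to the same note — a neighbor tone (lower neighbor).

E5 (beat 3) — neighbor tone; C6 (beat 6) — passing tone; G5 (beat 10) — neighbor tone.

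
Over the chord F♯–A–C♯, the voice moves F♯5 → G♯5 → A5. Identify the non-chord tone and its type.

G♯5 is a passing tone.

The harmony at that moment is F♯ minor triad (F♯, A, C♯); G♯5 is not a chord tone.
It is approached by step up from F♯5 and left by step up to A5.
Step in, step out in the same direction — a passing tone.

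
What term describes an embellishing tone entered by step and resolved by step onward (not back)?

Approach: by step. Departure: by step, continuing in the same direction.
Stepwise on both sides with no change of direction means the note fills in the space between two different chord tones — a passing tone. (Had it turned back to its starting note it would be a neighbor tone instead.)

Passing tone.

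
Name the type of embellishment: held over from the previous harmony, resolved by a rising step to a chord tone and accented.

Retardation.

Approach: by preparation — the pitch is first a chord tone, then held (tied or repeated) while the harmony changes under it. Departure: up by step. Metric position: strong.
A prepared dissonance that resolves upward by step — a retardation. (The same figure resolving downward would be a suspension.)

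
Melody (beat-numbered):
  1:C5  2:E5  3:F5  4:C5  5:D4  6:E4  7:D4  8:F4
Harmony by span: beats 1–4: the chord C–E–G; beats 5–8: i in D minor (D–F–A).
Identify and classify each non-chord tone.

The harmony at that moment is C major triad (C, E, G); F5 is not a chord tone.
It is approached by step up from E5 and left by leap down to C5.
Step in, leap out — an escape tone.
The harmony at that moment is D minor triad (D, F, A); E4 is not a chord tone.
It is approached by step up from D4 and left by step down to D4.
Step away and step back to the same note — a neighbor tone (upper neighbor).

F5 (beat 3) — escape tone; E4 (beat 6) — neighbor tone.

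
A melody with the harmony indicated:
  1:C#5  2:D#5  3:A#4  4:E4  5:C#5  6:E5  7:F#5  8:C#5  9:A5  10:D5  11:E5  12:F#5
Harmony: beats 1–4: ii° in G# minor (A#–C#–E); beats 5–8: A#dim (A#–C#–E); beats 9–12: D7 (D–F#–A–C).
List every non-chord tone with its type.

The harmony at that moment is A# diminished triad (A#, C#, E); D#5 is not a chord tone.
It is approached by step up from C#5 and left by leap down to A#4.
Step in, leap out — an escape tone.
The harmony at that moment is A# diminished triad (A#, C#, E); F#5 is not a chord tone.
It is approached by step up from E5 and left by leap down to C#5.
Step in, leap out — an escape tone.
The harmony at that moment is D dominant seventh chord (D, F#, A, C); E5 is not a chord tone.
It is approached by step up from D5 and left by step up to F#5.
Step in, step out in the same direction — a passing tone.

D#5 (beat 2) — escape tone; F#5 (beat 7) — escape tone; E5 (beat 11) — passing tone.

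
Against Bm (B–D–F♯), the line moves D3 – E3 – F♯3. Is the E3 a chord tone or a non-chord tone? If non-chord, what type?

Non-chord tone — a passing tone.

The harmony at that moment is B minor triad (B, D, F♯); E3 is not a chord tone.
It is approached by step up from D3 and left by step up to F♯3.
Step in, step out in the same direction — a passing tone.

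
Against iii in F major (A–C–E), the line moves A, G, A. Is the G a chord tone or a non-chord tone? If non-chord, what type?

The harmony at that moment is A minor triad (A, C, E); G is not a chord tone.
It is approached by step down from A and left by step up to A.
Step away and step back to the same note — a neighbor tone (lower neighbor).

Non-chord tone — a neighbor tone.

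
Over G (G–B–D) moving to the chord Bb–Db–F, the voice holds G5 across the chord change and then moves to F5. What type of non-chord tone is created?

G5 is a suspension.

The harmony at that moment is Bb minor triad (Bb, Db, F); G5 is not a chord tone.
It is held over (the same pitch as the preceding G5) and left by step down to F5.
Held over from the previous chord and resolving down by step — a suspension.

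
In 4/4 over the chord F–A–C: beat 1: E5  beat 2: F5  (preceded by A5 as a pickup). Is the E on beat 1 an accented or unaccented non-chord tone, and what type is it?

Accented appoggiatura.

The harmony at that moment is F major triad (F, A, C); E5 is not a chord tone.
It is approached by leap down from A5 and left by step up to F5.
Leap in, step out — an appoggiatura.
It falls on the downbeat, so it is accented.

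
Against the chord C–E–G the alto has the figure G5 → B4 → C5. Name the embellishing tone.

B4 is an appoggiatura.

The harmony at that moment is C major triad (C, E, G); B4 is not a chord tone.
It is approached by leap down from G5 and left by step up to C5.
Leap in, step out — an appoggiatura.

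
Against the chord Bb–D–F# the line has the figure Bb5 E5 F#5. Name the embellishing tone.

The harmony at that moment is Bb augmented triad (Bb, D, F#); E5 is not a chord tone.
It is approached by leap down from Bb5 and left by step up to F#5.
Leap in, step out — an appoggiatura.

E5 is an appoggiatura.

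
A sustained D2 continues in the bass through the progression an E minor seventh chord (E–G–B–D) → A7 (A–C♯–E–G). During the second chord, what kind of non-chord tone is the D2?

The harmony at that moment is A dominant seventh chord (A, C♯, E, G); D2 is not a chord tone.
It is held over (the same pitch as the preceding D2) and then sustained as the same pitch into the next harmony.
Sustained through a change of harmony — a pedal tone.

Pedal tone (pedal point).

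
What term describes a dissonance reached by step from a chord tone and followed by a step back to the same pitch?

Neighbor tone.

Approach: by step. Departure: by step in the opposite direction, back to the starting pitch.
Stepwise on both sides but reversing to return to the same chord tone — a neighbor tone. (Had it continued onward in the same direction it would be a passing tone instead.)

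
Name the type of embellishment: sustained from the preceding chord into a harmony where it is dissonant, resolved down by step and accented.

Approach: by preparation — the pitch is first a chord tone, then held (tied or repeated) while the harmony changes under it. Departure: down by step. Metric position: strong.
A prepared dissonance that resolves downward by step — a suspension. (The same figure resolving upward would be a retardation.)

Suspension.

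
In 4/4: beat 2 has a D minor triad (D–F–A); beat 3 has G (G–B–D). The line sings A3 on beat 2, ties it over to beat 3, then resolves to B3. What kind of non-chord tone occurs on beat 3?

Retardation.

The harmony at that moment is G major triad (G, B, D); A3 is not a chord tone.
It is held over (the same pitch as the preceding A3) and left by step up to B3.
Held over from the previous chord and resolving up by step — a retardation.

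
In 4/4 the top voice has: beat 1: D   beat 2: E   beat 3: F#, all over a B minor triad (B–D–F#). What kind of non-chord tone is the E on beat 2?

Passing tone.

The harmony at that moment is B minor triad (B, D, F#); E is not a chord tone.
It is approached by step up from D and left by step up to F#.
Step in, step out in the same direction — a passing tone.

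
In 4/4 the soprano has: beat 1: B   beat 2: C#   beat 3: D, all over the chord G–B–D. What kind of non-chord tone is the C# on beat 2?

The harmony at that moment is G major triad (G, B, D); C# is not a chord tone.
It is approached by step up from B and left by step up to D.
Step in, step out in the same direction — a passing tone.

Passing tone.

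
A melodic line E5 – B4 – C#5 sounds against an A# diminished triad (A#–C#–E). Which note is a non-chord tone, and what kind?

The harmony at that moment is A# diminished triad (A#, C#, E); B4 is not a chord tone.
It is approached by leap down from E5 and left by step up to C#5.
Leap in, step out — an appoggiatura.

B4 is an appoggiatura.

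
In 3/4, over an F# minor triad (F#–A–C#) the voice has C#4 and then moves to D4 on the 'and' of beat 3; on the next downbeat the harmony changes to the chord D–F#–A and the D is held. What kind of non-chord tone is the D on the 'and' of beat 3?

Anticipation.

The harmony at that moment is F# minor triad (F#, A, C#); D4 is not a chord tone.
It is approached by step up from C#4 and then sustained as the same pitch into the next harmony.
Arriving early and becoming a chord tone when the harmony changes — an anticipation.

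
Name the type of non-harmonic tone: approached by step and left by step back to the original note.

Approach: by step. Departure: by step in the opposite direction, back to the starting pitch.
Stepwise on both sides but reversing to return to the same chord tone — a neighbor tone. (Had it continued onward in the same direction it would be a passing tone instead.)

Neighbor tone.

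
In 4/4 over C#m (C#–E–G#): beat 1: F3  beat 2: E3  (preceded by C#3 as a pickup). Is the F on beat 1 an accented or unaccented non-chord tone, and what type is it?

Accented appoggiatura.

The harmony at that moment is C# minor triad (C#, E, G#); F3 is not a chord tone.
It is approached by leap up from C#3 and left by step down to E3.
Leap in, step out — an appoggiatura.
It falls on the downbeat, so it is accented.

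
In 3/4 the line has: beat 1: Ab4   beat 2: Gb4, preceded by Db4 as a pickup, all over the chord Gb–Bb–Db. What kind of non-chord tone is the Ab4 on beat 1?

Appoggiatura.

The harmony at that moment is Gb major triad (Gb, Bb, Db); Ab4 is not a chord tone.
It is approached by leap up from Db4 and left by step down to Gb4.
Leap in, step out, metrically accented — an appoggiatura.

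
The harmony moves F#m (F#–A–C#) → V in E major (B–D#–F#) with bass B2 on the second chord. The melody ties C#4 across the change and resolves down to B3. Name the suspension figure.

9–8 suspension.

At the second chord the bass is B2. The suspended C#4 lies a ninth above the bass; after resolving down by step to B3, the interval above the bass becomes an octave.
Suspension figures are named by those two intervals: 9–8.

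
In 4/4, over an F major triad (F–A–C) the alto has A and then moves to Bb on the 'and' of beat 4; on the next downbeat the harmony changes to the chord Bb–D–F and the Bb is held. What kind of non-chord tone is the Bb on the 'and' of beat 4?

The harmony at that moment is F major triad (F, A, C); Bb is not a chord tone.
It is approached by step up from A and then sustained as the same pitch into the next harmony.
Arriving early and becoming a chord tone when the harmony changes — an anticipation.

Anticipation.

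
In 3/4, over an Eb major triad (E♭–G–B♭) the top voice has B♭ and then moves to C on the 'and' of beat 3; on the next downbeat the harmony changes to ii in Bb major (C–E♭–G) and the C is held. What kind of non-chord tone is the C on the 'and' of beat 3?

The harmony at that moment is E♭ major triad (E♭, G, B♭); C is not a chord tone.
It is approached by step up from B♭ and then sustained as the same pitch into the next harmony.
Arriving early and becoming a chord tone when the harmony changes — an anticipation.

Anticipation.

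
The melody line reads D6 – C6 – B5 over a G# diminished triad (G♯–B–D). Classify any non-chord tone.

C6 is a passing tone.

The harmony at that moment is G♯ diminished triad (G♯, B, D); C6 is not a chord tone.
It is approached by step down from D6 and left by step down to B5.
Step in, step out in the same direction — a passing tone.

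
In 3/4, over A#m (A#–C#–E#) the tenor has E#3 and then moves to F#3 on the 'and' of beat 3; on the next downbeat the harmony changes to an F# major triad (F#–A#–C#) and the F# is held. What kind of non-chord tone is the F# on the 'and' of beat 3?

The harmony at that moment is A# minor triad (A#, C#, E#); F#3 is not a chord tone.
It is approached by step up from E#3 and then sustained as the same pitch into the next harmony.
Arriving early and becoming a chord tone when the harmony changes — an anticipation.

Anticipation.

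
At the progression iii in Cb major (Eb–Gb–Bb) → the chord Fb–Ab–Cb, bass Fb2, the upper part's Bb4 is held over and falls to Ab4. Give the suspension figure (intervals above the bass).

4–3 suspension.

At the second chord the bass is Fb2. The suspended Bb4 lies a fourth above the bass; after resolving down by step to Ab4, the interval above the bass becomes a third.
Suspension figures are named by those two intervals: 4–3.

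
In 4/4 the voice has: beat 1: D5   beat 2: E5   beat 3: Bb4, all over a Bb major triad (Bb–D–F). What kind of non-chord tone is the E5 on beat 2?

Escape tone.

The harmony at that moment is Bb major triad (Bb, D, F); E5 is not a chord tone.
It is approached by step up from D5 and left by leap down to Bb4.
Step in, leap out, on a weak beat — an escape tone.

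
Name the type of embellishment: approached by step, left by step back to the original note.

Approach: by step. Departure: by step in the opposite direction, back to the starting pitch.
Stepwise on both sides but reversing to return to the same chord tone — a neighbor tone. (Had it continued onward in the same direction it would be a passing tone instead.)

Neighbor tone.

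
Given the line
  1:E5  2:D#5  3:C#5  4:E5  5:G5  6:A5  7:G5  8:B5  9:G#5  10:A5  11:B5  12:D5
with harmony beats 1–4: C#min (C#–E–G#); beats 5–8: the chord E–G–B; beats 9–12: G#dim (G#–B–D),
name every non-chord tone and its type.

The harmony at that moment is C# minor triad (C#, E, G#); D#5 is not a chord tone.
It is approached by step down from E5 and left by step down to C#5.
Step in, step out in the same direction — a passing tone.
The harmony at that moment is E minor triad (E, G, B); A5 is not a chord tone.
It is approached by step up from G5 and left by step down to G5.
Step away and step back to the same note — a neighbor tone (upper neighbor).
The harmony at that moment is G# diminished triad (G#, B, D); A5 is not a chord tone.
It is approached by step up from G#5 and left by step up to B5.
Step in, step out in the same direction — a passing tone.

D#5 (beat 2) — passing tone; A5 (beat 6) — neighbor tone; A5 (beat 10) — passing tone.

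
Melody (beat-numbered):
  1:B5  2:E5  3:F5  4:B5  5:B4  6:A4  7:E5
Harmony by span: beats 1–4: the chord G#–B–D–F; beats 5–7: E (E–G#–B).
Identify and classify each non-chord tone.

The harmony at that moment is G# diminished seventh chord (G#, B, D, F); E5 is not a chord tone.
It is approached by leap down from B5 and left by step up to F5.
Leap in, step out — an appoggiatura.
The harmony at that moment is E major triad (E, G#, B); A4 is not a chord tone.
It is approached by step down from B4 and left by leap up to E5.
Step in, leap out — an escape tone.

E5 (beat 2) — appoggiatura; A4 (beat 6) — escape tone.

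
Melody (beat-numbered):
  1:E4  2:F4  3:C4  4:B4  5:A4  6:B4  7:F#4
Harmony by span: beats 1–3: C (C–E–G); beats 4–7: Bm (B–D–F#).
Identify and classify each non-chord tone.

The harmony at that moment is C major triad (C, E, G); F4 is not a chord tone.
It is approached by step up from E4 and left by leap down to C4.
Step in, leap out — an escape tone.
The harmony at that moment is B minor triad (B, D, F#); A4 is not a chord tone.
It is approached by step down from B4 and left by step up to B4.
Step away and step back to the same note — a neighbor tone (lower neighbor).

F4 (beat 2) — escape tone; A4 (beat 5) — neighbor tone.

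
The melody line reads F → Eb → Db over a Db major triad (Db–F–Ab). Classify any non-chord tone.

Eb is a passing tone.

The harmony at that moment is Db major triad (Db, F, Ab); Eb is not a chord tone.
It is approached by step down from F and left by step down to Db.
Step in, step out in the same direction — a passing tone.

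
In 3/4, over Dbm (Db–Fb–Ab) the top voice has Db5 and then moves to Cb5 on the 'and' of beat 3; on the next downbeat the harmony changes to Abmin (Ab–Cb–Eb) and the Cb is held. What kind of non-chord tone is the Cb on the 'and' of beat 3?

Anticipation.

The harmony at that moment is Db minor triad (Db, Fb, Ab); Cb5 is not a chord tone.
It is approached by step down from Db5 and then sustained as the same pitch into the next harmony.
Arriving early and becoming a chord tone when the harmony changes — an anticipation.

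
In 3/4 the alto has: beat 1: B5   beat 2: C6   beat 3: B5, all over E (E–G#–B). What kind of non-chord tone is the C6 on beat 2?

The harmony at that moment is E major triad (E, G#, B); C6 is not a chord tone.
It is approached by step up from B5 and left by step down to B5.
Step away and step back to the same note — a neighbor tone (upper neighbor).

Upper neighbor tone.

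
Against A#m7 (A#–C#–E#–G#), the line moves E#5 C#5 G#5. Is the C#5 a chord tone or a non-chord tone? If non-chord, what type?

Chord tone (the third of A# minor seventh chord).

A# minor seventh chord contains A#, C#, E#, G#; C# is the third, so it is a chord tone.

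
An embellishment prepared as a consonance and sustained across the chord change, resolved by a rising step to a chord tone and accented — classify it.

Approach: by preparation — the pitch is first a chord tone, then held (tied or repeated) while the harmony changes under it. Departure: up by step. Metric position: strong.
A prepared dissonance that resolves upward by step — a retardation. (The same figure resolving downward would be a suspension.)

Retardation.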